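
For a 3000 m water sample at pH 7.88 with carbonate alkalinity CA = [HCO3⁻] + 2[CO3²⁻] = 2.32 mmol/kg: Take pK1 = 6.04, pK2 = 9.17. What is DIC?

CA = [HCO3⁻] + 2[CO3²⁻] = (α₁ + 2α₂)·DIC
At pH 7.88: [H⁺]/K1 = 10^-1.84 = 0.014454, K2/[H⁺] = 10^-1.29 = 0.051286
α₁ = 1/(1 + 0.014454 + 0.051286) = 1/1.0657 = 0.9383; α₂ = α₁·K2/[H⁺] = 0.04812
α₁ + 2α₂ = 1.0346
DIC = CA / (α₁ + 2α₂) = 2.32 / 1.0346 = 2.24 mmol/kg

DIC = 2.24 mmol/kg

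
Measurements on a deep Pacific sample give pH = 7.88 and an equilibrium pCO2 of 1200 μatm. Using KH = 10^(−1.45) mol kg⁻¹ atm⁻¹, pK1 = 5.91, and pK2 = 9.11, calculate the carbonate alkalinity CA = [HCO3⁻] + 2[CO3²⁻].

CA = 4.44 mmol/kg

[CO2*] = KH · pCO2 = 10^(−1.45) × 1200×10^-6 = 4.258×10^-5 mol/kg
α₀ = 1/(1 + K1/[H⁺] + K1K2/[H⁺]²) = 1/(1 + 10^+1.97 + 10^+0.74) = 0.01002
DIC = [CO2*]/α₀ = 4.258×10^-5 / 0.01002 = 4.250 mmol/kg
CA = (α₁ + 2α₂)·DIC = (0.9349 + 2×0.05505) × 4.250 = 4.44 mmol/kg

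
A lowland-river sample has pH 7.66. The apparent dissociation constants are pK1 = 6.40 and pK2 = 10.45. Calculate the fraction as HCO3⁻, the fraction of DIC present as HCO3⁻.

α₁ = 0.946

α₁ = 1 / (1 + [H⁺]/K1 + K2/[H⁺]) = 1 / (1 + 10^-1.26 + 10^-2.79)
   = 1 / (1 + 0.054954 + 0.0016218) = 1/1.0566 = 0.9465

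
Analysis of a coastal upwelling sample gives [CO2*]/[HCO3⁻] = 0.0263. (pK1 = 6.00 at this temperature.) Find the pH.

From K1 = [H⁺][HCO3⁻]/[CO2*]:  pH = pK1 − log₁₀([CO2*]/[HCO3⁻])
log₁₀(0.0263) = -1.580
pH = 6.00 − (-1.580) = 7.58

pH = 7.58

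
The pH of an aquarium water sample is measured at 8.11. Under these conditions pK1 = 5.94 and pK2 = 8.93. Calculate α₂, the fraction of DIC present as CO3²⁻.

α₂ = 1 / (1 + [H⁺]/K2 + [H⁺]²/(K1K2)) = 1 / (1 + 10^+0.82 + 10^-1.35)
   = 1 / (1 + 6.6069 + 0.044668) = 1/7.6516 = 0.1307

α₂ = 0.131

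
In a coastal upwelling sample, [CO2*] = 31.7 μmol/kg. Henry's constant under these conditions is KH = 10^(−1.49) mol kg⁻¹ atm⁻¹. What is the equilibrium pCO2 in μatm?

pCO2 = 980 μatm

KH = 10^(−1.49) = 3.236×10^-2 mol kg⁻¹ atm⁻¹
pCO2 = [CO2*]/KH = 31.7×10^-6 / 3.236×10^-2 = 9.80×10^-4 atm = 980 μatm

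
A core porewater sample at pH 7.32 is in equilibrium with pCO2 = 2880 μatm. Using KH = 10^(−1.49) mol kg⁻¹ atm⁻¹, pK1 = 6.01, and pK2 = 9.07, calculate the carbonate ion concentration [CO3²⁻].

[CO3²⁻] = 0.0338 mmol/kg

[CO2*] = KH · pCO2 = 10^(−1.49) × 2880×10^-6 = 9.319×10^-5 mol/kg
α₀ = 1/(1 + K1/[H⁺] + K1K2/[H⁺]²) = 1/(1 + 10^+1.31 + 10^-0.44) = 0.04591
DIC = [CO2*]/α₀ = 9.319×10^-5 / 0.04591 = 2.030 mmol/kg
[CO3²⁻] = α₂·DIC; α₂ = 0.01667, so [CO3²⁻] = 0.01667 × 2.030 = 0.0338 mmol/kg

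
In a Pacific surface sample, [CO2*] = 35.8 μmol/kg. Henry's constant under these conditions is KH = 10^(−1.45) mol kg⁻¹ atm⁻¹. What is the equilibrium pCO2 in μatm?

pCO2 = 1010 μatm

KH = 10^(−1.45) = 3.548×10^-2 mol kg⁻¹ atm⁻¹
pCO2 = [CO2*]/KH = 35.8×10^-6 / 3.548×10^-2 = 1.01×10^-3 atm = 1010 μatm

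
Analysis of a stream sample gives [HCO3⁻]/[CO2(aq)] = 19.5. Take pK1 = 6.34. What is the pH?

From K1 = [H⁺][HCO3⁻]/[CO2(aq)]:  pH = pK1 + log₁₀([HCO3⁻]/[CO2(aq)])
log₁₀(19.5) = +1.290
pH = 6.34 + (+1.290) = 7.63

pH = 7.63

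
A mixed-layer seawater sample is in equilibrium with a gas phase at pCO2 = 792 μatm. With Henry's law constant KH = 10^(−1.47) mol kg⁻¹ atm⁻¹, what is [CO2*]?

KH = 10^(−1.47) = 3.388×10^-2 mol kg⁻¹ atm⁻¹
[CO2*] = KH · pCO2 = 3.388×10^-2 × 792×10^-6 atm = 2.68×10^-5 mol/kg

[CO2*] = 26.8 μmol/kg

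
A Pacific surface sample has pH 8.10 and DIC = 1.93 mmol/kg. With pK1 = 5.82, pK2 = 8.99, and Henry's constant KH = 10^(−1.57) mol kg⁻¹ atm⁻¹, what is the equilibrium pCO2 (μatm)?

pCO2 = 332 μatm

α₀ = 1 / (1 + K1/[H⁺] + K1K2/[H⁺]²) = 1 / (1 + 10^+2.28 + 10^+1.39)
   = 1 / (1 + 190.55 + 24.547) = 1/216.09 = 0.004628
[CO2*] = α₀ × DIC = 0.004628 × 1.93 = 0.008931 mmol/kg = 8.931 μmol/kg
pCO2 = [CO2*]/KH = 8.931×10^-6 / 2.692×10^-2 = 332 μatm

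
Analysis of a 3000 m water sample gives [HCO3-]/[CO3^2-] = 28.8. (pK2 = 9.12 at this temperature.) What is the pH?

From K2 = [H⁺][CO3^2-]/[HCO3-]:  pH = pK2 − log₁₀([HCO3-]/[CO3^2-])
log₁₀(28.8) = +1.459
pH = 9.12 − (+1.459) = 7.66

pH = 7.66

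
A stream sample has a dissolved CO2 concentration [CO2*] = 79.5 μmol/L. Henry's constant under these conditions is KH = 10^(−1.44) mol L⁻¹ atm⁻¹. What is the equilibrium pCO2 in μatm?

pCO2 = 2190 μatm

KH = 10^(−1.44) = 3.631×10^-2 mol L⁻¹ atm⁻¹
pCO2 = [CO2*]/KH = 79.5×10^-6 / 3.631×10^-2 = 2.19×10^-3 atm = 2190 μatm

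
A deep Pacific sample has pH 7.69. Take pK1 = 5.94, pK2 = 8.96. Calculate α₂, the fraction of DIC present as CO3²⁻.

α₂ = 1 / (1 + [H⁺]/K2 + [H⁺]²/(K1K2)) = 1 / (1 + 10^+1.27 + 10^-0.48)
   = 1 / (1 + 18.621 + 0.33113) = 1/19.952 = 0.05012

α₂ = 0.0501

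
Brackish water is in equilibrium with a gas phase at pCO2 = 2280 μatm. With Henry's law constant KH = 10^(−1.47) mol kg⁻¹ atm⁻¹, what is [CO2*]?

[CO2*] = 77.3 μmol/kg

KH = 10^(−1.47) = 3.388×10^-2 mol kg⁻¹ atm⁻¹
[CO2*] = KH · pCO2 = 3.388×10^-2 × 2280×10^-6 atm = 7.73×10^-5 mol/kg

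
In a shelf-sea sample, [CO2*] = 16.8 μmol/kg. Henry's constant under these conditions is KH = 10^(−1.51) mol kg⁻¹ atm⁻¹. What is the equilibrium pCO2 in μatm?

KH = 10^(−1.51) = 3.090×10^-2 mol kg⁻¹ atm⁻¹
pCO2 = [CO2*]/KH = 16.8×10^-6 / 3.090×10^-2 = 5.44×10^-4 atm = 544 μatm

pCO2 = 544 μatm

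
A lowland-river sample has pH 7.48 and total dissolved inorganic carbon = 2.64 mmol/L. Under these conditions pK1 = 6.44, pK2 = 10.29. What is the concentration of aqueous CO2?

[CO2*] = 0.220 mmol/L

α₀ = 1 / (1 + K1/[H⁺] + K1K2/[H⁺]²) = 1 / (1 + 10^+1.04 + 10^-1.77)
   = 1 / (1 + 10.965 + 0.016982) = 1/11.982 = 0.08346
[CO2*] = α₀ × DIC = 0.08346 × 2.64 = 0.220 mmol/L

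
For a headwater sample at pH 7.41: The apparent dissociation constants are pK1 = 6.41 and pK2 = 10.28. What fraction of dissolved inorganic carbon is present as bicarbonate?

α₁ = 0.908

α₁ = 1 / (1 + [H⁺]/K1 + K2/[H⁺]) = 1 / (1 + 10^-1.00 + 10^-2.87)
   = 1 / (1 + 0.10000 + 0.0013490) = 1/1.1013 = 0.9080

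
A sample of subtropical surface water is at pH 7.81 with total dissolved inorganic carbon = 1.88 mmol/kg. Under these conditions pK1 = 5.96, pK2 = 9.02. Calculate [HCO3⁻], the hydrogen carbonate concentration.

[HCO3⁻] = 1.75 mmol/kg

α₁ = 1 / (1 + [H⁺]/K1 + K2/[H⁺]) = 1 / (1 + 10^-1.85 + 10^-1.21)
   = 1 / (1 + 0.014125 + 0.061660) = 1/1.0758 = 0.9296
[HCO3⁻] = α₁ × DIC = 0.9296 × 1.88 = 1.75 mmol/kg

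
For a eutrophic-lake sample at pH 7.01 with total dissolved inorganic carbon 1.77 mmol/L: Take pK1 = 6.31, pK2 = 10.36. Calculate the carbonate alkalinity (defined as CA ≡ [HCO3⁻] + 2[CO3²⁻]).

CA = [HCO3⁻] + 2[CO3²⁻] = (α₁ + 2α₂)·DIC
At pH 7.01: [H⁺]/K1 = 10^-0.70 = 0.19953, K2/[H⁺] = 10^-3.35 = 0.00044668
α₁ = 1/(1 + 0.19953 + 0.00044668) = 1/1.2000 = 0.8334; α₂ = α₁·K2/[H⁺] = 0.0003722
α₁ + 2α₂ = 0.8341
CA = 0.8341 × 1.77 = 1.48 mmol/L

CA = 1.48 mmol/L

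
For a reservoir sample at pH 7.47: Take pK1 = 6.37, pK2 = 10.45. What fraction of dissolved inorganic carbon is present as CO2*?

α₀ = 1 / (1 + K1/[H⁺] + K1K2/[H⁺]²) = 1 / (1 + 10^+1.10 + 10^-1.88)
   = 1 / (1 + 12.589 + 0.013183) = 1/13.602 = 0.07352

α₀ = 0.0735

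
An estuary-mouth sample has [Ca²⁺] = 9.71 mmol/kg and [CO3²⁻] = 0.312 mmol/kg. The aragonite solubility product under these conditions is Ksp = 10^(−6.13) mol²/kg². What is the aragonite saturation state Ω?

Ksp = 10^(−6.13) = 7.413×10^-7
Ω = [Ca²⁺][CO3²⁻]/Ksp = (9.71×10^-3)(0.312×10^-3) / 7.413×10^-7 = 4.09

Ω = 4.09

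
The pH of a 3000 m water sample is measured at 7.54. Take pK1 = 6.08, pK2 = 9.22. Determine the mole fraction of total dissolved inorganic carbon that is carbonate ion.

α₂ = 0.0198

α₂ = 1 / (1 + [H⁺]/K2 + [H⁺]²/(K1K2)) = 1 / (1 + 10^+1.68 + 10^+0.22)
   = 1 / (1 + 47.863 + 1.6596) = 1/50.523 = 0.01979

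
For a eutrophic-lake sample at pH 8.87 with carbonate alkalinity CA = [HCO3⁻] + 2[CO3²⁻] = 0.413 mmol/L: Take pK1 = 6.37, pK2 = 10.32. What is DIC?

CA = [HCO3⁻] + 2[CO3²⁻] = (α₁ + 2α₂)·DIC
At pH 8.87: [H⁺]/K1 = 10^-2.50 = 0.0031623, K2/[H⁺] = 10^-1.45 = 0.035481
α₁ = 1/(1 + 0.0031623 + 0.035481) = 1/1.0386 = 0.9628; α₂ = α₁·K2/[H⁺] = 0.03416
α₁ + 2α₂ = 1.0311
DIC = CA / (α₁ + 2α₂) = 0.413 / 1.0311 = 0.401 mmol/L

DIC = 0.401 mmol/L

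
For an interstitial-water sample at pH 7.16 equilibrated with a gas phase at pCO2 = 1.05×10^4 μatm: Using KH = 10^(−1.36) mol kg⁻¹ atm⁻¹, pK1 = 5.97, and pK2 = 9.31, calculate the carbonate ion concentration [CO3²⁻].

[CO2*] = KH · pCO2 = 10^(−1.36) × 1.05×10^4×10^-6 = 4.583×10^-4 mol/kg
α₀ = 1/(1 + K1/[H⁺] + K1K2/[H⁺]²) = 1/(1 + 10^+1.19 + 10^-0.96) = 0.06025
DIC = [CO2*]/α₀ = 4.583×10^-4 / 0.06025 = 7.607 mmol/kg
[CO3²⁻] = α₂·DIC; α₂ = 0.006606, so [CO3²⁻] = 0.006606 × 7.607 = 0.0503 mmol/kg

[CO3²⁻] = 0.0503 mmol/kg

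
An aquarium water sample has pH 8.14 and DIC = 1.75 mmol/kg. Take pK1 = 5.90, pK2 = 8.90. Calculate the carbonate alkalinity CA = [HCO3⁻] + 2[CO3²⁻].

CA = [HCO3⁻] + 2[CO3²⁻] = (α₁ + 2α₂)·DIC
At pH 8.14: [H⁺]/K1 = 10^-2.24 = 0.0057544, K2/[H⁺] = 10^-0.76 = 0.17378
α₁ = 1/(1 + 0.0057544 + 0.17378) = 1/1.1795 = 0.8478; α₂ = α₁·K2/[H⁺] = 0.1473
α₁ + 2α₂ = 1.1425
CA = 1.1425 × 1.75 = 2.00 mmol/kg

CA = 2.00 mmol/kg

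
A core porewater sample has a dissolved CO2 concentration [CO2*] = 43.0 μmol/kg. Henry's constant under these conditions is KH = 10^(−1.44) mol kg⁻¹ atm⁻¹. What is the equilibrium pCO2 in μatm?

KH = 10^(−1.44) = 3.631×10^-2 mol kg⁻¹ atm⁻¹
pCO2 = [CO2*]/KH = 43.0×10^-6 / 3.631×10^-2 = 1.18×10^-3 atm = 1180 μatm

pCO2 = 1180 μatm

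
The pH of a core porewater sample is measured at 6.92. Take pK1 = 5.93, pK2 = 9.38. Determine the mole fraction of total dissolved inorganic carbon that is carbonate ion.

α₂ = 0.00314

α₂ = 1 / (1 + [H⁺]/K2 + [H⁺]²/(K1K2)) = 1 / (1 + 10^+2.46 + 10^+1.47)
   = 1 / (1 + 288.40 + 29.512) = 1/318.92 = 0.003136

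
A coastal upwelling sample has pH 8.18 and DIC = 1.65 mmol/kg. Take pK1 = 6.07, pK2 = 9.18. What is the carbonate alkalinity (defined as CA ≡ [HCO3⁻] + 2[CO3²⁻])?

CA = 1.79 mmol/kg

CA = [HCO3⁻] + 2[CO3²⁻] = (α₁ + 2α₂)·DIC
At pH 8.18: [H⁺]/K1 = 10^-2.11 = 0.0077625, K2/[H⁺] = 10^-1.00 = 0.10000
α₁ = 1/(1 + 0.0077625 + 0.10000) = 1/1.1078 = 0.9027; α₂ = α₁·K2/[H⁺] = 0.09027
α₁ + 2α₂ = 1.0833
CA = 1.0833 × 1.65 = 1.79 mmol/kg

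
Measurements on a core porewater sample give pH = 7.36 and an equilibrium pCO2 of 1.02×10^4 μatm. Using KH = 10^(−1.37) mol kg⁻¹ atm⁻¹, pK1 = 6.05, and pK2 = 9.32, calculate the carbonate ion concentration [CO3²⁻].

[CO2*] = KH · pCO2 = 10^(−1.37) × 1.02×10^4×10^-6 = 4.351×10^-4 mol/kg
α₀ = 1/(1 + K1/[H⁺] + K1K2/[H⁺]²) = 1/(1 + 10^+1.31 + 10^-0.65) = 0.04621
DIC = [CO2*]/α₀ = 4.351×10^-4 / 0.04621 = 9.416 mmol/kg
[CO3²⁻] = α₂·DIC; α₂ = 0.01034, so [CO3²⁻] = 0.01034 × 9.416 = 0.0974 mmol/kg

[CO3²⁻] = 0.0974 mmol/kg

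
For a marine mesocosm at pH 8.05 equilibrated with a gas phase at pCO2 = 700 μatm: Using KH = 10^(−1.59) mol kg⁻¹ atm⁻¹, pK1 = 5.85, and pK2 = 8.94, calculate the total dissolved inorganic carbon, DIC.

[CO2*] = KH · pCO2 = 10^(−1.59) × 700×10^-6 = 1.799×10^-5 mol/kg
α₀ = 1/(1 + K1/[H⁺] + K1K2/[H⁺]²) = 1/(1 + 10^+2.20 + 10^+1.31) = 0.005558
DIC = [CO2*]/α₀ = 1.799×10^-5 / 0.005558 = 3.24 mmol/kg

DIC = 3.24 mmol/kg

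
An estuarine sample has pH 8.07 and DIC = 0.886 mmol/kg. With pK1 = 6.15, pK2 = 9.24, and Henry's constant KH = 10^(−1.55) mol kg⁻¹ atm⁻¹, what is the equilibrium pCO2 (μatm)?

α₀ = 1 / (1 + K1/[H⁺] + K1K2/[H⁺]²) = 1 / (1 + 10^+1.92 + 10^+0.75)
   = 1 / (1 + 83.176 + 5.6234) = 1/89.800 = 0.01114
[CO2*] = α₀ × DIC = 0.01114 × 0.886 = 0.009866 mmol/kg = 9.866 μmol/kg
pCO2 = [CO2*]/KH = 9.866×10^-6 / 2.818×10^-2 = 350 μatm

pCO2 = 350 μatm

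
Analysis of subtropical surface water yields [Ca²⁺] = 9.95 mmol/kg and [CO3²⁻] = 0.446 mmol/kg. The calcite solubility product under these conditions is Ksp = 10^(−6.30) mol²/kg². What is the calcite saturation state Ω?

Ksp = 10^(−6.30) = 5.012×10^-7
Ω = [Ca²⁺][CO3²⁻]/Ksp = (9.95×10^-3)(0.446×10^-3) / 5.012×10^-7 = 8.85

Ω = 8.85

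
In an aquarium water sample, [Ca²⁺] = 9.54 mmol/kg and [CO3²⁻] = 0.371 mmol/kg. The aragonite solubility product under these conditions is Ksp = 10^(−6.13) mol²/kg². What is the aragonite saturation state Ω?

Ksp = 10^(−6.13) = 7.413×10^-7
Ω = [Ca²⁺][CO3²⁻]/Ksp = (9.54×10^-3)(0.371×10^-3) / 7.413×10^-7 = 4.77

Ω = 4.77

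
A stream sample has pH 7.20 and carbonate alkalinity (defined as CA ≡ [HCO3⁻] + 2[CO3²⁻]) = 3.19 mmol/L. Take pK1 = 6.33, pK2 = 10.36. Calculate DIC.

DIC = 3.62 mmol/L

CA = [HCO3⁻] + 2[CO3²⁻] = (α₁ + 2α₂)·DIC
At pH 7.20: [H⁺]/K1 = 10^-0.87 = 0.13490, K2/[H⁺] = 10^-3.16 = 0.00069183
α₁ = 1/(1 + 0.13490 + 0.00069183) = 1/1.1356 = 0.8806; α₂ = α₁·K2/[H⁺] = 0.0006092
α₁ + 2α₂ = 0.8818
DIC = CA / (α₁ + 2α₂) = 3.19 / 0.8818 = 3.62 mmol/L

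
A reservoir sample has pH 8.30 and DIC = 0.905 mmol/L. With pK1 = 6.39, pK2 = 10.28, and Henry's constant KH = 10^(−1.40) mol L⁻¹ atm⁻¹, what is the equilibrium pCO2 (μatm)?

α₀ = 1 / (1 + K1/[H⁺] + K1K2/[H⁺]²) = 1 / (1 + 10^+1.91 + 10^-0.07)
   = 1 / (1 + 81.283 + 0.85114) = 1/83.134 = 0.01203
[CO2*] = α₀ × DIC = 0.01203 × 0.905 = 0.01089 mmol/L = 10.89 μmol/L
pCO2 = [CO2*]/KH = 1.089×10^-5 / 3.981×10^-2 = 273 μatm

pCO2 = 273 μatm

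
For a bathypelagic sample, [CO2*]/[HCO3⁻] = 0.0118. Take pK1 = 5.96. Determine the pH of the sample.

pH = 7.89

From K1 = [H⁺][HCO3⁻]/[CO2*]:  pH = pK1 − log₁₀([CO2*]/[HCO3⁻])
log₁₀(0.0118) = -1.928
pH = 5.96 − (-1.928) = 7.89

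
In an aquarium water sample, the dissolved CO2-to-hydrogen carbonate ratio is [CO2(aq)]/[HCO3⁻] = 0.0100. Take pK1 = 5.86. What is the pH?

From K1 = [H⁺][HCO3⁻]/[CO2(aq)]:  pH = pK1 − log₁₀([CO2(aq)]/[HCO3⁻])
log₁₀(0.0100) = -2.000
pH = 5.86 − (-2.000) = 7.86

pH = 7.86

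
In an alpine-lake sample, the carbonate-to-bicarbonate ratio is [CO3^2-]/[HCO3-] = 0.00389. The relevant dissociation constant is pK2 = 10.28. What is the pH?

From K2 = [H⁺][CO3^2-]/[HCO3-]:  pH = pK2 + log₁₀([CO3^2-]/[HCO3-])
log₁₀(0.00389) = -2.410
pH = 10.28 + (-2.410) = 7.87

pH = 7.87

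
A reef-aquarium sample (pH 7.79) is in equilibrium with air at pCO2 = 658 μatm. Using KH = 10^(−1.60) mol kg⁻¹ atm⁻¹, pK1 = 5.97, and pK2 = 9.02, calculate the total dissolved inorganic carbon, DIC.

DIC = 1.17 mmol/kg

[CO2*] = KH · pCO2 = 10^(−1.60) × 658×10^-6 = 1.653×10^-5 mol/kg
α₀ = 1/(1 + K1/[H⁺] + K1K2/[H⁺]²) = 1/(1 + 10^+1.82 + 10^+0.59) = 0.01409
DIC = [CO2*]/α₀ = 1.653×10^-5 / 0.01409 = 1.17 mmol/kg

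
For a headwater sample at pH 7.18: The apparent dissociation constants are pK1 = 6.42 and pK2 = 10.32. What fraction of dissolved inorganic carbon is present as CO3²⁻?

α₂ = 1 / (1 + [H⁺]/K2 + [H⁺]²/(K1K2)) = 1 / (1 + 10^+3.14 + 10^+2.38)
   = 1 / (1 + 1380.4 + 239.88) = 1/1621.3 = 0.0006168

α₂ = 0.000617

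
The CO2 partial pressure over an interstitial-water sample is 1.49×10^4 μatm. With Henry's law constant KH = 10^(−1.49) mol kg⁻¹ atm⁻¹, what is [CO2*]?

KH = 10^(−1.49) = 3.236×10^-2 mol kg⁻¹ atm⁻¹
[CO2*] = KH · pCO2 = 3.236×10^-2 × 1.49×10^4×10^-6 atm = 4.82×10^-4 mol/kg

[CO2*] = 482 μmol/kg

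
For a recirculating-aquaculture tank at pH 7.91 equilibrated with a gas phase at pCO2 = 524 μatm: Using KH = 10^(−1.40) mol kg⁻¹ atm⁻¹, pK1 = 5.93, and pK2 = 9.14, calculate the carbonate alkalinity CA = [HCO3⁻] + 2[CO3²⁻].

[CO2*] = KH · pCO2 = 10^(−1.40) × 524×10^-6 = 2.086×10^-5 mol/kg
α₀ = 1/(1 + K1/[H⁺] + K1K2/[H⁺]²) = 1/(1 + 10^+1.98 + 10^+0.75) = 0.009792
DIC = [CO2*]/α₀ = 2.086×10^-5 / 0.009792 = 2.130 mmol/kg
CA = (α₁ + 2α₂)·DIC = (0.9351 + 2×0.05507) × 2.130 = 2.23 mmol/kg

CA = 2.23 mmol/kg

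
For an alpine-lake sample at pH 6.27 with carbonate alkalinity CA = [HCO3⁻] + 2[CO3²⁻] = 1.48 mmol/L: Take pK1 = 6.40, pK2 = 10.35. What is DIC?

CA = [HCO3⁻] + 2[CO3²⁻] = (α₁ + 2α₂)·DIC
At pH 6.27: [H⁺]/K1 = 10^0.13 = 1.3490, K2/[H⁺] = 10^-4.08 = 8.3176×10^-5
α₁ = 1/(1 + 1.3490 + 8.3176×10^-5) = 1/2.3490 = 0.4257; α₂ = α₁·K2/[H⁺] = 3.541×10^-5
α₁ + 2α₂ = 0.4258
DIC = CA / (α₁ + 2α₂) = 1.48 / 0.4258 = 3.48 mmol/L

DIC = 3.48 mmol/L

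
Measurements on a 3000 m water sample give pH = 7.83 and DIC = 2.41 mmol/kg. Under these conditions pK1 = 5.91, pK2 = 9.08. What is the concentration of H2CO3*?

[CO2*] = 0.0271 mmol/kg

α₀ = 1 / (1 + K1/[H⁺] + K1K2/[H⁺]²) = 1 / (1 + 10^+1.92 + 10^+0.67)
   = 1 / (1 + 83.176 + 4.6774) = 1/88.854 = 0.01125
[CO2*] = α₀ × DIC = 0.01125 × 2.41 = 0.0271 mmol/kg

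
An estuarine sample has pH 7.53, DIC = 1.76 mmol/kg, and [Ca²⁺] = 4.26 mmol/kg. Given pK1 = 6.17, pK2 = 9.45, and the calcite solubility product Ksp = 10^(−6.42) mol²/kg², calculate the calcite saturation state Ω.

Ω = 0.225

α₂ = 1 / (1 + [H⁺]/K2 + [H⁺]²/(K1K2)) = 1 / (1 + 10^+1.92 + 10^+0.56)
   = 1 / (1 + 83.176 + 3.6308) = 1/87.807 = 0.01139
[CO3²⁻] = α₂ × DIC = 0.01139 × 1.76 = 0.02004 mmol/kg
Ksp = 10^(−6.42) = 3.802×10^-7
Ω = [Ca²⁺][CO3²⁻]/Ksp = (4.26×10^-3)(2.004×10^-5) / 3.802×10^-7 = 0.225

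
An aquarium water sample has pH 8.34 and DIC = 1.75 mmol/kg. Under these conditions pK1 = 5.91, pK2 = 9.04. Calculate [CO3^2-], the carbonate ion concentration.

α₂ = 1 / (1 + [H⁺]/K2 + [H⁺]²/(K1K2)) = 1 / (1 + 10^+0.70 + 10^-1.73)
   = 1 / (1 + 5.0119 + 0.018621) = 1/6.0305 = 0.1658
[CO3²⁻] = α₂ × DIC = 0.1658 × 1.75 = 0.290 mmol/kg

[CO3²⁻] = 0.290 mmol/kg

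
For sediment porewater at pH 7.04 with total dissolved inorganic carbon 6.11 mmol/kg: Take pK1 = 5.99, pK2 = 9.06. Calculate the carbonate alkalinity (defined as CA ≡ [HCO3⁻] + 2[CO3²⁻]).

CA = [HCO3⁻] + 2[CO3²⁻] = (α₁ + 2α₂)·DIC
At pH 7.04: [H⁺]/K1 = 10^-1.05 = 0.089125, K2/[H⁺] = 10^-2.02 = 0.0095499
α₁ = 1/(1 + 0.089125 + 0.0095499) = 1/1.0987 = 0.9102; α₂ = α₁·K2/[H⁺] = 0.008692
α₁ + 2α₂ = 0.9276
CA = 0.9276 × 6.11 = 5.67 mmol/kg

CA = 5.67 mmol/kg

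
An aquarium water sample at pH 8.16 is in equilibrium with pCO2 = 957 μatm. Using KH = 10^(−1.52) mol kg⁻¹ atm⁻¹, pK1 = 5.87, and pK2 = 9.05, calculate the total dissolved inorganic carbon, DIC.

[CO2*] = KH · pCO2 = 10^(−1.52) × 957×10^-6 = 2.890×10^-5 mol/kg
α₀ = 1/(1 + K1/[H⁺] + K1K2/[H⁺]²) = 1/(1 + 10^+2.29 + 10^+1.40) = 0.004523
DIC = [CO2*]/α₀ = 2.890×10^-5 / 0.004523 = 6.39 mmol/kg

DIC = 6.39 mmol/kg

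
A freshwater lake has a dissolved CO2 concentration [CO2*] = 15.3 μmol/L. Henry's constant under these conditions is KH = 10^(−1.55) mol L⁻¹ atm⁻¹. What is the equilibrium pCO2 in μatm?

pCO2 = 543 μatm

KH = 10^(−1.55) = 2.818×10^-2 mol L⁻¹ atm⁻¹
pCO2 = [CO2*]/KH = 15.3×10^-6 / 2.818×10^-2 = 5.43×10^-4 atm = 543 μatm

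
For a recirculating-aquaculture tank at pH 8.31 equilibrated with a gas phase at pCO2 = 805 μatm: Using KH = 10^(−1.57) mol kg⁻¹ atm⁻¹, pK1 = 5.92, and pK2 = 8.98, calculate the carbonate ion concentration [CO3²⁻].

[CO3²⁻] = 1.14 mmol/kg

[CO2*] = KH · pCO2 = 10^(−1.57) × 805×10^-6 = 2.167×10^-5 mol/kg
α₀ = 1/(1 + K1/[H⁺] + K1K2/[H⁺]²) = 1/(1 + 10^+2.39 + 10^+1.72) = 0.003345
DIC = [CO2*]/α₀ = 2.167×10^-5 / 0.003345 = 6.477 mmol/kg
[CO3²⁻] = α₂·DIC; α₂ = 0.1755, so [CO3²⁻] = 0.1755 × 6.477 = 1.14 mmol/kg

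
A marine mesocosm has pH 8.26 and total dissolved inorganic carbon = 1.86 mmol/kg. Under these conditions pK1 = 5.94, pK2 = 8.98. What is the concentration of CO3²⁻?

α₂ = 1 / (1 + [H⁺]/K2 + [H⁺]²/(K1K2)) = 1 / (1 + 10^+0.72 + 10^-1.60)
   = 1 / (1 + 5.2481 + 0.025119) = 1/6.2732 = 0.1594
[CO3²⁻] = α₂ × DIC = 0.1594 × 1.86 = 0.296 mmol/kg

[CO3²⁻] = 0.296 mmol/kg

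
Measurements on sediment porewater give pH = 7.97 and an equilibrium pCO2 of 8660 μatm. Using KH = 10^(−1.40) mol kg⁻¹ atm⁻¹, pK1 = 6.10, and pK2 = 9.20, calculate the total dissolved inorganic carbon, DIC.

[CO2*] = KH · pCO2 = 10^(−1.40) × 8660×10^-6 = 3.448×10^-4 mol/kg
α₀ = 1/(1 + K1/[H⁺] + K1K2/[H⁺]²) = 1/(1 + 10^+1.87 + 10^+0.64) = 0.01258
DIC = [CO2*]/α₀ = 3.448×10^-4 / 0.01258 = 27.4 mmol/kg

DIC = 27.4 mmol/kg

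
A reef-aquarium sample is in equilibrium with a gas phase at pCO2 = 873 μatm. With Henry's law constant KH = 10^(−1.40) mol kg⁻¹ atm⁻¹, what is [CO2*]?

[CO2*] = 34.8 μmol/kg

KH = 10^(−1.40) = 3.981×10^-2 mol kg⁻¹ atm⁻¹
[CO2*] = KH · pCO2 = 3.981×10^-2 × 873×10^-6 atm = 3.48×10^-5 mol/kg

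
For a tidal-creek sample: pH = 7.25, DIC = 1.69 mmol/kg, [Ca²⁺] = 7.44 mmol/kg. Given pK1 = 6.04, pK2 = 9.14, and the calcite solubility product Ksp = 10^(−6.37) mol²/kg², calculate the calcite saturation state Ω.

Ω = 0.353

α₂ = 1 / (1 + [H⁺]/K2 + [H⁺]²/(K1K2)) = 1 / (1 + 10^+1.89 + 10^+0.68)
   = 1 / (1 + 77.625 + 4.7863) = 1/83.411 = 0.01199
[CO3²⁻] = α₂ × DIC = 0.01199 × 1.69 = 0.02026 mmol/kg
Ksp = 10^(−6.37) = 4.266×10^-7
Ω = [Ca²⁺][CO3²⁻]/Ksp = (7.44×10^-3)(2.026×10^-5) / 4.266×10^-7 = 0.353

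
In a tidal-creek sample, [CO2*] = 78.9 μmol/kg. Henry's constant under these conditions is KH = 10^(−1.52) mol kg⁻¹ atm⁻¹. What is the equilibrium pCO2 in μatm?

pCO2 = 2610 μatm

KH = 10^(−1.52) = 3.020×10^-2 mol kg⁻¹ atm⁻¹
pCO2 = [CO2*]/KH = 78.9×10^-6 / 3.020×10^-2 = 2.61×10^-3 atm = 2610 μatm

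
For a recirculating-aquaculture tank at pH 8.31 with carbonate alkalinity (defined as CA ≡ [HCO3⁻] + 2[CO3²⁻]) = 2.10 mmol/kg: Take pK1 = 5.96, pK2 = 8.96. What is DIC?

CA = [HCO3⁻] + 2[CO3²⁻] = (α₁ + 2α₂)·DIC
At pH 8.31: [H⁺]/K1 = 10^-2.35 = 0.0044668, K2/[H⁺] = 10^-0.65 = 0.22387
α₁ = 1/(1 + 0.0044668 + 0.22387) = 1/1.2283 = 0.8141; α₂ = α₁·K2/[H⁺] = 0.1823
α₁ + 2α₂ = 1.1786
DIC = CA / (α₁ + 2α₂) = 2.10 / 1.1786 = 1.78 mmol/kg

DIC = 1.78 mmol/kg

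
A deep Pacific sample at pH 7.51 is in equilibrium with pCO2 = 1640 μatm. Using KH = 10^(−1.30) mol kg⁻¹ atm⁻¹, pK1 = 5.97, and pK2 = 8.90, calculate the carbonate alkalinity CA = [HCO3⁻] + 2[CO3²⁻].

[CO2*] = KH · pCO2 = 10^(−1.30) × 1640×10^-6 = 8.219×10^-5 mol/kg
α₀ = 1/(1 + K1/[H⁺] + K1K2/[H⁺]²) = 1/(1 + 10^+1.54 + 10^+0.15) = 0.02696
DIC = [CO2*]/α₀ = 8.219×10^-5 / 0.02696 = 3.048 mmol/kg
CA = (α₁ + 2α₂)·DIC = (0.9349 + 2×0.03809) × 3.048 = 3.08 mmol/kg

CA = 3.08 mmol/kg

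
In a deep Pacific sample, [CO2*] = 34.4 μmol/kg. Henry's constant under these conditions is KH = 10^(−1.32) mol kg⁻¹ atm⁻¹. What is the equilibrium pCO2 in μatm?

KH = 10^(−1.32) = 4.786×10^-2 mol kg⁻¹ atm⁻¹
pCO2 = [CO2*]/KH = 34.4×10^-6 / 4.786×10^-2 = 7.19×10^-4 atm = 719 μatm

pCO2 = 719 μatm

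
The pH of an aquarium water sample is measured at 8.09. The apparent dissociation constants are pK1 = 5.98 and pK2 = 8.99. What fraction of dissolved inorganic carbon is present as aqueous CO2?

α₀ = 0.00685

α₀ = 1 / (1 + K1/[H⁺] + K1K2/[H⁺]²) = 1 / (1 + 10^+2.11 + 10^+1.21)
   = 1 / (1 + 128.82 + 16.218) = 1/146.04 = 0.006847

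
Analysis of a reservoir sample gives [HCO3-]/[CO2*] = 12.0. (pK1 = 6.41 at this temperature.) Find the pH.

From K1 = [H⁺][HCO3-]/[CO2*]:  pH = pK1 + log₁₀([HCO3-]/[CO2*])
log₁₀(12.0) = +1.079
pH = 6.41 + (+1.079) = 7.49

pH = 7.49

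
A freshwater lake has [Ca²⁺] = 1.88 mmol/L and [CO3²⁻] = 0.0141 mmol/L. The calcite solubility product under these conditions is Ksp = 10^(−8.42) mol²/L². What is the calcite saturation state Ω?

Ksp = 10^(−8.42) = 3.802×10^-9
Ω = [Ca²⁺][CO3²⁻]/Ksp = (1.88×10^-3)(0.0141×10^-3) / 3.802×10^-9 = 6.97

Ω = 6.97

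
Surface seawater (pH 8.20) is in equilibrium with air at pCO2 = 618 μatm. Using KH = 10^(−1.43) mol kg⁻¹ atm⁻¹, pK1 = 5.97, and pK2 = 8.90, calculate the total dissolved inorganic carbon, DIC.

[CO2*] = KH · pCO2 = 10^(−1.43) × 618×10^-6 = 2.296×10^-5 mol/kg
α₀ = 1/(1 + K1/[H⁺] + K1K2/[H⁺]²) = 1/(1 + 10^+2.23 + 10^+1.53) = 0.004885
DIC = [CO2*]/α₀ = 2.296×10^-5 / 0.004885 = 4.70 mmol/kg

DIC = 4.70 mmol/kg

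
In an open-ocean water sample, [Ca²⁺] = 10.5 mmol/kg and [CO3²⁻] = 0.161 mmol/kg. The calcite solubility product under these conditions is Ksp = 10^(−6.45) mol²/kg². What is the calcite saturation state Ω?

Ksp = 10^(−6.45) = 3.548×10^-7
Ω = [Ca²⁺][CO3²⁻]/Ksp = (10.5×10^-3)(0.161×10^-3) / 3.548×10^-7 = 4.76

Ω = 4.76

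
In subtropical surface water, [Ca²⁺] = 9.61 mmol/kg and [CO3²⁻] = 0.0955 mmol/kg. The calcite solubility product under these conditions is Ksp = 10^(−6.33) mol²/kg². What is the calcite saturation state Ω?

Ksp = 10^(−6.33) = 4.677×10^-7
Ω = [Ca²⁺][CO3²⁻]/Ksp = (9.61×10^-3)(0.0955×10^-3) / 4.677×10^-7 = 1.96

Ω = 1.96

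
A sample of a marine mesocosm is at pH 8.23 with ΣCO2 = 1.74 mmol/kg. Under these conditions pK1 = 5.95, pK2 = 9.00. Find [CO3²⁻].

α₂ = 1 / (1 + [H⁺]/K2 + [H⁺]²/(K1K2)) = 1 / (1 + 10^+0.77 + 10^-1.51)
   = 1 / (1 + 5.8884 + 0.030903) = 1/6.9193 = 0.1445
[CO3²⁻] = α₂ × DIC = 0.1445 × 1.74 = 0.251 mmol/kg

[CO3²⁻] = 0.251 mmol/kg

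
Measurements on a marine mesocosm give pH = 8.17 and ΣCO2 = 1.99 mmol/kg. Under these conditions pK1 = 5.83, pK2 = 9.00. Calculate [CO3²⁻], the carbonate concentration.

α₂ = 1 / (1 + [H⁺]/K2 + [H⁺]²/(K1K2)) = 1 / (1 + 10^+0.83 + 10^-1.51)
   = 1 / (1 + 6.7608 + 0.030903) = 1/7.7917 = 0.1283
[CO3²⁻] = α₂ × DIC = 0.1283 × 1.99 = 0.255 mmol/kg

[CO3²⁻] = 0.255 mmol/kg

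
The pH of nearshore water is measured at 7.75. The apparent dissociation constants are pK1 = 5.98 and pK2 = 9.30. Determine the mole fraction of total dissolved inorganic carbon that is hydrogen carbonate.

α₁ = 0.957

α₁ = 1 / (1 + [H⁺]/K1 + K2/[H⁺]) = 1 / (1 + 10^-1.77 + 10^-1.55)
   = 1 / (1 + 0.016982 + 0.028184) = 1/1.0452 = 0.9568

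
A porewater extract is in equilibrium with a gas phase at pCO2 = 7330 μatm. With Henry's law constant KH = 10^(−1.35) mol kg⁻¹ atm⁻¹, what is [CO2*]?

KH = 10^(−1.35) = 4.467×10^-2 mol kg⁻¹ atm⁻¹
[CO2*] = KH · pCO2 = 4.467×10^-2 × 7330×10^-6 atm = 3.27×10^-4 mol/kg

[CO2*] = 327 μmol/kg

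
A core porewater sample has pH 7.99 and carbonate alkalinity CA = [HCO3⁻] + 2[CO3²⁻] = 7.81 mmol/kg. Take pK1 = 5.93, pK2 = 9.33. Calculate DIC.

DIC = 7.55 mmol/kg

CA = [HCO3⁻] + 2[CO3²⁻] = (α₁ + 2α₂)·DIC
At pH 7.99: [H⁺]/K1 = 10^-2.06 = 0.0087096, K2/[H⁺] = 10^-1.34 = 0.045709
α₁ = 1/(1 + 0.0087096 + 0.045709) = 1/1.0544 = 0.9484; α₂ = α₁·K2/[H⁺] = 0.04335
α₁ + 2α₂ = 1.0351
DIC = CA / (α₁ + 2α₂) = 7.81 / 1.0351 = 7.55 mmol/kg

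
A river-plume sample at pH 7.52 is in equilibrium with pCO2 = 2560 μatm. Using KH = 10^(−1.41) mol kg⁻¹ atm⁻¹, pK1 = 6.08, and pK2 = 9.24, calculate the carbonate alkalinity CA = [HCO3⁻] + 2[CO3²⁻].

CA = 2.85 mmol/kg

[CO2*] = KH · pCO2 = 10^(−1.41) × 2560×10^-6 = 9.960×10^-5 mol/kg
α₀ = 1/(1 + K1/[H⁺] + K1K2/[H⁺]²) = 1/(1 + 10^+1.44 + 10^-0.28) = 0.03440
DIC = [CO2*]/α₀ = 9.960×10^-5 / 0.03440 = 2.895 mmol/kg
CA = (α₁ + 2α₂)·DIC = (0.9475 + 2×0.01806) × 2.895 = 2.85 mmol/kg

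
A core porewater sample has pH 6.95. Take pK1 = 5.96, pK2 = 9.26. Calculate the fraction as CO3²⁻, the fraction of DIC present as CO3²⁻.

α₂ = 1 / (1 + [H⁺]/K2 + [H⁺]²/(K1K2)) = 1 / (1 + 10^+2.31 + 10^+1.32)
   = 1 / (1 + 204.17 + 20.893) = 1/226.07 = 0.004423

α₂ = 0.00442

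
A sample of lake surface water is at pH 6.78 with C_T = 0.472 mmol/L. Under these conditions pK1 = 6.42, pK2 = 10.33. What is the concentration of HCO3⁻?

α₁ = 1 / (1 + [H⁺]/K1 + K2/[H⁺]) = 1 / (1 + 10^-0.36 + 10^-3.55)
   = 1 / (1 + 0.43652 + 0.00028184) = 1/1.4368 = 0.6960
[HCO3⁻] = α₁ × DIC = 0.6960 × 0.472 = 0.329 mmol/L

[HCO3⁻] = 0.329 mmol/L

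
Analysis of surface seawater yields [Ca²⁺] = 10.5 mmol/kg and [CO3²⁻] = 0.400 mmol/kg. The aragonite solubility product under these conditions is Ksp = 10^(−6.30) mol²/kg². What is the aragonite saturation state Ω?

Ksp = 10^(−6.30) = 5.012×10^-7
Ω = [Ca²⁺][CO3²⁻]/Ksp = (10.5×10^-3)(0.400×10^-3) / 5.012×10^-7 = 8.38

Ω = 8.38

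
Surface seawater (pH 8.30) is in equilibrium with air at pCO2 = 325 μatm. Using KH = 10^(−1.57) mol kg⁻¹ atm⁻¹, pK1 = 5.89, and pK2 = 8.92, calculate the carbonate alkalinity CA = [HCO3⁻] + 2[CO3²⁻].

[CO2*] = KH · pCO2 = 10^(−1.57) × 325×10^-6 = 8.747×10^-6 mol/kg
α₀ = 1/(1 + K1/[H⁺] + K1K2/[H⁺]²) = 1/(1 + 10^+2.41 + 10^+1.79) = 0.003128
DIC = [CO2*]/α₀ = 8.747×10^-6 / 0.003128 = 2.797 mmol/kg
CA = (α₁ + 2α₂)·DIC = (0.8040 + 2×0.1929) × 2.797 = 3.33 mmol/kg

CA = 3.33 mmol/kg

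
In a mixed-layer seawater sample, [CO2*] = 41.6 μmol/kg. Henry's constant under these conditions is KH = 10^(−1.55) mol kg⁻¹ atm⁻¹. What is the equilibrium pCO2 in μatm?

KH = 10^(−1.55) = 2.818×10^-2 mol kg⁻¹ atm⁻¹
pCO2 = [CO2*]/KH = 41.6×10^-6 / 2.818×10^-2 = 1.48×10^-3 atm = 1480 μatm

pCO2 = 1480 μatm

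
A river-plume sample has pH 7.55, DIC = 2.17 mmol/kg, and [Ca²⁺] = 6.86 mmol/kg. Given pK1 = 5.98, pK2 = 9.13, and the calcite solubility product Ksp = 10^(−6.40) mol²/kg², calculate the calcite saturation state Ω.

Ω = 0.934

α₂ = 1 / (1 + [H⁺]/K2 + [H⁺]²/(K1K2)) = 1 / (1 + 10^+1.58 + 10^+0.01)
   = 1 / (1 + 38.019 + 1.0233) = 1/40.042 = 0.02497
[CO3²⁻] = α₂ × DIC = 0.02497 × 2.17 = 0.05419 mmol/kg
Ksp = 10^(−6.40) = 3.981×10^-7
Ω = [Ca²⁺][CO3²⁻]/Ksp = (6.86×10^-3)(5.419×10^-5) / 3.981×10^-7 = 0.934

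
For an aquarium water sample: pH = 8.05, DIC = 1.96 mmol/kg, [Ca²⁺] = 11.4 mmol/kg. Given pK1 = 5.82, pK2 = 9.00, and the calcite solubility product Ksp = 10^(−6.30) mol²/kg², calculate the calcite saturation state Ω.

Ω = 4.47

α₂ = 1 / (1 + [H⁺]/K2 + [H⁺]²/(K1K2)) = 1 / (1 + 10^+0.95 + 10^-1.28)
   = 1 / (1 + 8.9125 + 0.052481) = 1/9.9650 = 0.1004
[CO3²⁻] = α₂ × DIC = 0.1004 × 1.96 = 0.1967 mmol/kg
Ksp = 10^(−6.30) = 5.012×10^-7
Ω = [Ca²⁺][CO3²⁻]/Ksp = (11.4×10^-3)(1.967×10^-4) / 5.012×10^-7 = 4.47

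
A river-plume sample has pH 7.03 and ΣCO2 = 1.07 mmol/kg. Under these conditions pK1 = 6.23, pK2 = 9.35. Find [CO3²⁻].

α₂ = 1 / (1 + [H⁺]/K2 + [H⁺]²/(K1K2)) = 1 / (1 + 10^+2.32 + 10^+1.52)
   = 1 / (1 + 208.93 + 33.113) = 1/243.04 = 0.004115
[CO3²⁻] = α₂ × DIC = 0.004115 × 1.07 = 0.00440 mmol/kg = 4.40 μmol/kg

[CO3²⁻] = 4.40 μmol/kg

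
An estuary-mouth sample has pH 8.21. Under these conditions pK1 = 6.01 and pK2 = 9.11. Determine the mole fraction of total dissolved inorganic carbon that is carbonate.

α₂ = 1 / (1 + [H⁺]/K2 + [H⁺]²/(K1K2)) = 1 / (1 + 10^+0.90 + 10^-1.30)
   = 1 / (1 + 7.9433 + 0.050119) = 1/8.9934 = 0.1112

α₂ = 0.111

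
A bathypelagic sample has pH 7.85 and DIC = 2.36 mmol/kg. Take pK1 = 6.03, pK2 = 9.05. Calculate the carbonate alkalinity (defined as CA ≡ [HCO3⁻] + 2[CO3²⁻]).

CA = 2.46 mmol/kg

CA = [HCO3⁻] + 2[CO3²⁻] = (α₁ + 2α₂)·DIC
At pH 7.85: [H⁺]/K1 = 10^-1.82 = 0.015136, K2/[H⁺] = 10^-1.20 = 0.063096
α₁ = 1/(1 + 0.015136 + 0.063096) = 1/1.0782 = 0.9274; α₂ = α₁·K2/[H⁺] = 0.05852
α₁ + 2α₂ = 1.0445
CA = 1.0445 × 2.36 = 2.46 mmol/kg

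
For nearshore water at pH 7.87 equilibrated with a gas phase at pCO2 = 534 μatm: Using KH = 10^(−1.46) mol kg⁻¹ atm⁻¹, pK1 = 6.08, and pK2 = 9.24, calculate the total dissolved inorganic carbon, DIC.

[CO2*] = KH · pCO2 = 10^(−1.46) × 534×10^-6 = 1.852×10^-5 mol/kg
α₀ = 1/(1 + K1/[H⁺] + K1K2/[H⁺]²) = 1/(1 + 10^+1.79 + 10^+0.42) = 0.01532
DIC = [CO2*]/α₀ = 1.852×10^-5 / 0.01532 = 1.21 mmol/kg

DIC = 1.21 mmol/kg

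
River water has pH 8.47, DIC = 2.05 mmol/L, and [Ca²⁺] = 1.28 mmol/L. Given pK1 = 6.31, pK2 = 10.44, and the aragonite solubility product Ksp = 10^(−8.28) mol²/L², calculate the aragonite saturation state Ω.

α₂ = 1 / (1 + [H⁺]/K2 + [H⁺]²/(K1K2)) = 1 / (1 + 10^+1.97 + 10^-0.19)
   = 1 / (1 + 93.325 + 0.64565) = 1/94.971 = 0.01053
[CO3²⁻] = α₂ × DIC = 0.01053 × 2.05 = 0.02159 mmol/L
Ksp = 10^(−8.28) = 5.248×10^-9
Ω = [Ca²⁺][CO3²⁻]/Ksp = (1.28×10^-3)(2.159×10^-5) / 5.248×10^-9 = 5.26

Ω = 5.26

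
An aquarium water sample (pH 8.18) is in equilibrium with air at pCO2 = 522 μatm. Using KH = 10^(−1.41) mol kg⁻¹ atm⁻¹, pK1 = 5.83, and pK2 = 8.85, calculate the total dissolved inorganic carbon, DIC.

[CO2*] = KH · pCO2 = 10^(−1.41) × 522×10^-6 = 2.031×10^-5 mol/kg
α₀ = 1/(1 + K1/[H⁺] + K1K2/[H⁺]²) = 1/(1 + 10^+2.35 + 10^+1.68) = 0.003667
DIC = [CO2*]/α₀ = 2.031×10^-5 / 0.003667 = 5.54 mmol/kg

DIC = 5.54 mmol/kg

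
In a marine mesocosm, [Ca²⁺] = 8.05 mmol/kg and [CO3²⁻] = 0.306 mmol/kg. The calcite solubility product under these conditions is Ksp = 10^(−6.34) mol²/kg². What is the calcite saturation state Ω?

Ksp = 10^(−6.34) = 4.571×10^-7
Ω = [Ca²⁺][CO3²⁻]/Ksp = (8.05×10^-3)(0.306×10^-3) / 4.571×10^-7 = 5.39

Ω = 5.39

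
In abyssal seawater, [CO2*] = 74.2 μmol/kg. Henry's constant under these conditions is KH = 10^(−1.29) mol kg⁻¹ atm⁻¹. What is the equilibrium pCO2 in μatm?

pCO2 = 1450 μatm

KH = 10^(−1.29) = 5.129×10^-2 mol kg⁻¹ atm⁻¹
pCO2 = [CO2*]/KH = 74.2×10^-6 / 5.129×10^-2 = 1.45×10^-3 atm = 1450 μatm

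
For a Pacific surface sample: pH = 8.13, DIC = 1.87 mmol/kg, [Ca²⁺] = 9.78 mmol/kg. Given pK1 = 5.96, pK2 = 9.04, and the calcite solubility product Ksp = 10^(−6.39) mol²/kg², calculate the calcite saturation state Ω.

α₂ = 1 / (1 + [H⁺]/K2 + [H⁺]²/(K1K2)) = 1 / (1 + 10^+0.91 + 10^-1.26)
   = 1 / (1 + 8.1283 + 0.054954) = 1/9.1833 = 0.1089
[CO3²⁻] = α₂ × DIC = 0.1089 × 1.87 = 0.2036 mmol/kg
Ksp = 10^(−6.39) = 4.074×10^-7
Ω = [Ca²⁺][CO3²⁻]/Ksp = (9.78×10^-3)(2.036×10^-4) / 4.074×10^-7 = 4.89

Ω = 4.89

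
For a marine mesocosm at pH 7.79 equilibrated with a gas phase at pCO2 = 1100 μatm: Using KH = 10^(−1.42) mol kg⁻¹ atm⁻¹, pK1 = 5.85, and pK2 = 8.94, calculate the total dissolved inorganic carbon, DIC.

[CO2*] = KH · pCO2 = 10^(−1.42) × 1100×10^-6 = 4.182×10^-5 mol/kg
α₀ = 1/(1 + K1/[H⁺] + K1K2/[H⁺]²) = 1/(1 + 10^+1.94 + 10^+0.79) = 0.01061
DIC = [CO2*]/α₀ = 4.182×10^-5 / 0.01061 = 3.94 mmol/kg

DIC = 3.94 mmol/kg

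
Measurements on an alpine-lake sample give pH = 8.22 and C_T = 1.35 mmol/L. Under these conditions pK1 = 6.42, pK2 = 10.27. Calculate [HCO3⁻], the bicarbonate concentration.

α₁ = 1 / (1 + [H⁺]/K1 + K2/[H⁺]) = 1 / (1 + 10^-1.80 + 10^-2.05)
   = 1 / (1 + 0.015849 + 0.0089125) = 1/1.0248 = 0.9758
[HCO3⁻] = α₁ × DIC = 0.9758 × 1.35 = 1.32 mmol/L

[HCO3⁻] = 1.32 mmol/L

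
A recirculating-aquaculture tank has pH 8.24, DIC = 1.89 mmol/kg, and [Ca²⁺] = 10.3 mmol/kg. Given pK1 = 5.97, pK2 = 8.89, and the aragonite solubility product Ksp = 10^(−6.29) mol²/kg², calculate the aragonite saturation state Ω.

α₂ = 1 / (1 + [H⁺]/K2 + [H⁺]²/(K1K2)) = 1 / (1 + 10^+0.65 + 10^-1.62)
   = 1 / (1 + 4.4668 + 0.023988) = 1/5.4908 = 0.1821
[CO3²⁻] = α₂ × DIC = 0.1821 × 1.89 = 0.3442 mmol/kg
Ksp = 10^(−6.29) = 5.129×10^-7
Ω = [Ca²⁺][CO3²⁻]/Ksp = (10.3×10^-3)(3.442×10^-4) / 5.129×10^-7 = 6.91

Ω = 6.91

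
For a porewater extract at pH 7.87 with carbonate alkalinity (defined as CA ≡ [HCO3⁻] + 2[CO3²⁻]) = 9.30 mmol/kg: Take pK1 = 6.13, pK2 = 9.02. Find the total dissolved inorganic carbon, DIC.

DIC = 8.87 mmol/kg

CA = [HCO3⁻] + 2[CO3²⁻] = (α₁ + 2α₂)·DIC
At pH 7.87: [H⁺]/K1 = 10^-1.74 = 0.018197, K2/[H⁺] = 10^-1.15 = 0.070795
α₁ = 1/(1 + 0.018197 + 0.070795) = 1/1.0890 = 0.9183; α₂ = α₁·K2/[H⁺] = 0.06501
α₁ + 2α₂ = 1.0483
DIC = CA / (α₁ + 2α₂) = 9.30 / 1.0483 = 8.87 mmol/kg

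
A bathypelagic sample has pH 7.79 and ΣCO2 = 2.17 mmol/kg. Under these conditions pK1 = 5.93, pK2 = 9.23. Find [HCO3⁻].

[HCO3⁻] = 2.07 mmol/kg

α₁ = 1 / (1 + [H⁺]/K1 + K2/[H⁺]) = 1 / (1 + 10^-1.86 + 10^-1.44)
   = 1 / (1 + 0.013804 + 0.036308) = 1/1.0501 = 0.9523
[HCO3⁻] = α₁ × DIC = 0.9523 × 2.17 = 2.07 mmol/kg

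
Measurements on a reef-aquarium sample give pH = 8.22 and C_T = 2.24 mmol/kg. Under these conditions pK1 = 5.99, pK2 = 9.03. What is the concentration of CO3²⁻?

α₂ = 1 / (1 + [H⁺]/K2 + [H⁺]²/(K1K2)) = 1 / (1 + 10^+0.81 + 10^-1.42)
   = 1 / (1 + 6.4565 + 0.038019) = 1/7.4946 = 0.1334
[CO3²⁻] = α₂ × DIC = 0.1334 × 2.24 = 0.299 mmol/kg

[CO3²⁻] = 0.299 mmol/kg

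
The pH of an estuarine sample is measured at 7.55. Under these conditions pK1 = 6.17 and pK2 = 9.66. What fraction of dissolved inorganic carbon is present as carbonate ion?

α₂ = 0.00740

α₂ = 1 / (1 + [H⁺]/K2 + [H⁺]²/(K1K2)) = 1 / (1 + 10^+2.11 + 10^+0.73)
   = 1 / (1 + 128.82 + 5.3703) = 1/135.20 = 0.007397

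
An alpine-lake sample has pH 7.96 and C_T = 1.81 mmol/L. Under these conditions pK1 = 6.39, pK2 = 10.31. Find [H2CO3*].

[CO2*] = 0.0472 mmol/L

α₀ = 1 / (1 + K1/[H⁺] + K1K2/[H⁺]²) = 1 / (1 + 10^+1.57 + 10^-0.78)
   = 1 / (1 + 37.154 + 0.16596) = 1/38.319 = 0.02610
[CO2*] = α₀ × DIC = 0.02610 × 1.81 = 0.0472 mmol/L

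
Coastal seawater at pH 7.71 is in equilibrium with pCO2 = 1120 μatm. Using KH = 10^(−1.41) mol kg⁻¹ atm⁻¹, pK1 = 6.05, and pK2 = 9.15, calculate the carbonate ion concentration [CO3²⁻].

[CO2*] = KH · pCO2 = 10^(−1.41) × 1120×10^-6 = 4.357×10^-5 mol/kg
α₀ = 1/(1 + K1/[H⁺] + K1K2/[H⁺]²) = 1/(1 + 10^+1.66 + 10^+0.22) = 0.02067
DIC = [CO2*]/α₀ = 4.357×10^-5 / 0.02067 = 2.108 mmol/kg
[CO3²⁻] = α₂·DIC; α₂ = 0.03431, so [CO3²⁻] = 0.03431 × 2.108 = 0.0723 mmol/kg

[CO3²⁻] = 0.0723 mmol/kg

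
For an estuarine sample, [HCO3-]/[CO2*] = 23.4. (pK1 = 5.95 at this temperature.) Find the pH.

pH = 7.32

From K1 = [H⁺][HCO3-]/[CO2*]:  pH = pK1 + log₁₀([HCO3-]/[CO2*])
log₁₀(23.4) = +1.369
pH = 5.95 + (+1.369) = 7.32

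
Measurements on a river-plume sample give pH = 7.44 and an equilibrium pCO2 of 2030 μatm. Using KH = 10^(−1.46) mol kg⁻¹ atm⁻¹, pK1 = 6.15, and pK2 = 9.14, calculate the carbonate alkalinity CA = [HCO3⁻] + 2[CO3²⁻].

CA = 1.43 mmol/kg

[CO2*] = KH · pCO2 = 10^(−1.46) × 2030×10^-6 = 7.039×10^-5 mol/kg
α₀ = 1/(1 + K1/[H⁺] + K1K2/[H⁺]²) = 1/(1 + 10^+1.29 + 10^-0.41) = 0.04788
DIC = [CO2*]/α₀ = 7.039×10^-5 / 0.04788 = 1.470 mmol/kg
CA = (α₁ + 2α₂)·DIC = (0.9335 + 2×0.01863) × 1.470 = 1.43 mmol/kg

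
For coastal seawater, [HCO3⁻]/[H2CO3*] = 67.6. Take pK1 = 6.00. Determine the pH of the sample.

From K1 = [H⁺][HCO3⁻]/[H2CO3*]:  pH = pK1 + log₁₀([HCO3⁻]/[H2CO3*])
log₁₀(67.6) = +1.830
pH = 6.00 + (+1.830) = 7.83

pH = 7.83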